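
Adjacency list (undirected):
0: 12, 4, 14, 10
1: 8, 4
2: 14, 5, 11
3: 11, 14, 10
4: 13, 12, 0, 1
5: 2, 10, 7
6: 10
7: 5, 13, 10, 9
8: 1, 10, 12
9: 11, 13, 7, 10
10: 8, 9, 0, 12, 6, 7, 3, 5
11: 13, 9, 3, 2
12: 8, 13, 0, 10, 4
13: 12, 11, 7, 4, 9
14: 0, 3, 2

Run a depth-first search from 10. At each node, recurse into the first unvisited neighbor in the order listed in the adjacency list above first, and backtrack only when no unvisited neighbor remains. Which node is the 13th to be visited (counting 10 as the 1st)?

Visit 10
10 → 8
8 → 1
1 → 4
4 → 13
13 → 12
12 → 0
0 → 14
14 → 3
3 → 11
11 → 9
9 → 7
7 → 5
5 → 2
10 → 6

Visit order: 10, 8, 1, 4, 13, 12, 0, 14, 3, 11, 9, 7, 5, 2, 6

5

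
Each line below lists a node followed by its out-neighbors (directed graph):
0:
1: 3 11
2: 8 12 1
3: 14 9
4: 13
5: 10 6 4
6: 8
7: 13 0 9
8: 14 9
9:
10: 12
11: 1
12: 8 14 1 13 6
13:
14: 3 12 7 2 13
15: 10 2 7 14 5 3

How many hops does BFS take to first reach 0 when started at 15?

Level 0: 15
Level 1: 2, 3, 5, 7, 10, 14
Level 2: 0, 1, 4, 6, 8, 9, 12, 13
Level 3: 11
0 first appears at level 2.

2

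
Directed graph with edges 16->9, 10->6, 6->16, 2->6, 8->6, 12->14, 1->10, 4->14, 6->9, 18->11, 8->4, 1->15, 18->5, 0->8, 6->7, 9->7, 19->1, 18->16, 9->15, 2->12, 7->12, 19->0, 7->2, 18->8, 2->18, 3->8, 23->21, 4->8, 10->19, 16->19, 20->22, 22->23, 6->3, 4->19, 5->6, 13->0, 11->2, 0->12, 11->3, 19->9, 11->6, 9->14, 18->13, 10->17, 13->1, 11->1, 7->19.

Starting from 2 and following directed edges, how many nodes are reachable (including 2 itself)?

BFS from 2 visits: 2, 18, 12, 6, 16, 13, 11, 8, 5, 14, 9, 7, 3, 19, 1, 0, 4, 15, 10, 17
Reachable nodes: 20 of 24 total.

20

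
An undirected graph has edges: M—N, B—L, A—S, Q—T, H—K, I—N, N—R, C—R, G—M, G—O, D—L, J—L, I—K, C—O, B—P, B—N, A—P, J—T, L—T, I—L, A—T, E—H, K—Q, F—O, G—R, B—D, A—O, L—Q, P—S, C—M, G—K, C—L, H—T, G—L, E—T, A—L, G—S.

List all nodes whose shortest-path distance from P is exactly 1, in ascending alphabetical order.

A, B, S

Level 0: P
Level 1: A, B, S
Level 2: D, G, L, N, O, T
Level 3: C, E, F, H, I, J, K, M, Q, R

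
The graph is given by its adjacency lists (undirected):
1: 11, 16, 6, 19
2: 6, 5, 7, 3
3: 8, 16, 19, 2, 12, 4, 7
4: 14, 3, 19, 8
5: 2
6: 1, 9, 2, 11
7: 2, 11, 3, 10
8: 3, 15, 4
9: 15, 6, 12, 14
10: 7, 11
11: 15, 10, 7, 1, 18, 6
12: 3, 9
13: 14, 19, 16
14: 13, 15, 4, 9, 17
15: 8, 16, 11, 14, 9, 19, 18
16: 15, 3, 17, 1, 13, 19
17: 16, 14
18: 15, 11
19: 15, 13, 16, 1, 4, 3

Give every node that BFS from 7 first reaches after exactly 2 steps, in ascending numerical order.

1, 4, 5, 6, 8, 12, 15, 16, 18, 19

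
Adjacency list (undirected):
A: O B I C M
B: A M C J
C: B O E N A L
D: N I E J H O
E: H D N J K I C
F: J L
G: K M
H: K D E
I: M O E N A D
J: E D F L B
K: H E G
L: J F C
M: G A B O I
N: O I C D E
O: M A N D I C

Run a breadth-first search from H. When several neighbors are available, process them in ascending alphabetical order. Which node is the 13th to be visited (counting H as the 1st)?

Visit H; enqueue D, E, K → queue [D, E, K]
Visit D; enqueue I, J, N, O → queue [E, K, I, J, N, O]
Visit E; enqueue C → queue [K, I, J, N, O, C]
Visit K; enqueue G → queue [I, J, N, O, C, G]
Visit I; enqueue A, M → queue [J, N, O, C, G, A, M]
Visit J; enqueue B, F, L → queue [N, O, C, G, A, M, B, F, L]
Visit N → queue [O, C, G, A, M, B, F, L]
Visit O → queue [C, G, A, M, B, F, L]
Visit C → queue [G, A, M, B, F, L]
Visit G → queue [A, M, B, F, L]
Visit A → queue [M, B, F, L]
Visit M → queue [B, F, L]
Visit B → queue [F, L]
Visit F → queue [L]
Visit L → queue []

Visit order: H, D, E, K, I, J, N, O, C, G, A, M, B, F, L

B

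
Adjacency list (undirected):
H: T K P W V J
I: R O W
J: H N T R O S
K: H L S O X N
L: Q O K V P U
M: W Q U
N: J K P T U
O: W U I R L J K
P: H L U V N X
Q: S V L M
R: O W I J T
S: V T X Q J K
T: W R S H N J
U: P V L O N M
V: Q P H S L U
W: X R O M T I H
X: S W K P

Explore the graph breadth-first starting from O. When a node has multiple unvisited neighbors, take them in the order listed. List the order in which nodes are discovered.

Visit O; enqueue W, U, I, R, L, J, K → queue [W, U, I, R, L, J, K]
Visit W; enqueue X, M, T, H → queue [U, I, R, L, J, K, X, M, T, H]
Visit U; enqueue P, V, N → queue [I, R, L, J, K, X, M, T, H, P, V, N]
Visit I → queue [R, L, J, K, X, M, T, H, P, V, N]
Visit R → queue [L, J, K, X, M, T, H, P, V, N]
Visit L; enqueue Q → queue [J, K, X, M, T, H, P, V, N, Q]
Visit J; enqueue S → queue [K, X, M, T, H, P, V, N, Q, S]
Visit K → queue [X, M, T, H, P, V, N, Q, S]
Visit X → queue [M, T, H, P, V, N, Q, S]
Visit M → queue [T, H, P, V, N, Q, S]
Visit T → queue [H, P, V, N, Q, S]
Visit H → queue [P, V, N, Q, S]
Visit P → queue [V, N, Q, S]
Visit V → queue [N, Q, S]
Visit N → queue [Q, S]
Visit Q → queue [S]
Visit S → queue []

O W U I R L J K X M T H P V N Q S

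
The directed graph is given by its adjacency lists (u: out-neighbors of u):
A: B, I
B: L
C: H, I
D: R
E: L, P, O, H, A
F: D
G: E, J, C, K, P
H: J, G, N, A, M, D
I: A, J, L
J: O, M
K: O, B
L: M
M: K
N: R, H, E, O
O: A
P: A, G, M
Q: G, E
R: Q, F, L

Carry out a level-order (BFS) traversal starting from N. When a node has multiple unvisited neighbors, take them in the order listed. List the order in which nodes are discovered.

Visit N; enqueue R, H, E, O → queue [R, H, E, O]
Visit R; enqueue Q, F, L → queue [H, E, O, Q, F, L]
Visit H; enqueue J, G, A, M, D → queue [E, O, Q, F, L, J, G, A, M, D]
Visit E; enqueue P → queue [O, Q, F, L, J, G, A, M, D, P]
Visit O → queue [Q, F, L, J, G, A, M, D, P]
Visit Q → queue [F, L, J, G, A, M, D, P]
Visit F → queue [L, J, G, A, M, D, P]
Visit L → queue [J, G, A, M, D, P]
Visit J → queue [G, A, M, D, P]
Visit G; enqueue C, K → queue [A, M, D, P, C, K]
Visit A; enqueue B, I → queue [M, D, P, C, K, B, I]
Visit M → queue [D, P, C, K, B, I]
Visit D → queue [P, C, K, B, I]
Visit P → queue [C, K, B, I]
Visit C → queue [K, B, I]
Visit K → queue [B, I]
Visit B → queue [I]
Visit I → queue []

N, R, H, E, O, Q, F, L, J, G, A, M, D, P, C, K, B, I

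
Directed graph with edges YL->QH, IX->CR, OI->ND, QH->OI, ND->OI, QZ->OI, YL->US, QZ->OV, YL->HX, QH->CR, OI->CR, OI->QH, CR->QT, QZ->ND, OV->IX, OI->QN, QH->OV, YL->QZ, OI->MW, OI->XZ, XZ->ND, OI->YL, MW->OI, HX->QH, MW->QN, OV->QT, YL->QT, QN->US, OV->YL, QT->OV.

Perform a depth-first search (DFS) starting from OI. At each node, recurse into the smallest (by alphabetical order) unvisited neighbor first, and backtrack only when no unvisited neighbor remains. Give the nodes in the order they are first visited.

Visit OI
OI → CR
CR → QT
QT → OV
OV → IX
OV → YL
YL → HX
HX → QH
YL → QZ
QZ → ND
YL → US
OI → MW
MW → QN
OI → XZ

OI, CR, QT, OV, IX, YL, HX, QH, QZ, ND, US, MW, QN, XZ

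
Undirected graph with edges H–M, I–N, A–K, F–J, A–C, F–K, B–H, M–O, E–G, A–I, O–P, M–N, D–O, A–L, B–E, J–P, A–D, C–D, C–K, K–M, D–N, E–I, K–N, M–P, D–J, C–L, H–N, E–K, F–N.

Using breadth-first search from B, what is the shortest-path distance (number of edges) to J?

4

Level 0: B
Level 1: E, H
Level 2: G, I, K, M, N
Level 3: A, C, D, F, O, P
Level 4: J, L
J first appears at level 4.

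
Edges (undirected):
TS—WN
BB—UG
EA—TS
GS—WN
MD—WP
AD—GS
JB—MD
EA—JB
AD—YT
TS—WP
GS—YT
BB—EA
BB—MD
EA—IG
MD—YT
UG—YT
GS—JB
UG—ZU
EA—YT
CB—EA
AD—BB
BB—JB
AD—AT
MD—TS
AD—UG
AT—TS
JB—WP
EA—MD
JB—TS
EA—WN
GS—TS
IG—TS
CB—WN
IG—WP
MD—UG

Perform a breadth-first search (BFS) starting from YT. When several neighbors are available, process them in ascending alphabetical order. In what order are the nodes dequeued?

Visit YT; enqueue AD, EA, GS, MD, UG → queue [AD, EA, GS, MD, UG]
Visit AD; enqueue AT, BB → queue [EA, GS, MD, UG, AT, BB]
Visit EA; enqueue CB, IG, JB, TS, WN → queue [GS, MD, UG, AT, BB, CB, IG, JB, TS, WN]
Visit GS → queue [MD, UG, AT, BB, CB, IG, JB, TS, WN]
Visit MD; enqueue WP → queue [UG, AT, BB, CB, IG, JB, TS, WN, WP]
Visit UG; enqueue ZU → queue [AT, BB, CB, IG, JB, TS, WN, WP, ZU]
Visit AT → queue [BB, CB, IG, JB, TS, WN, WP, ZU]
Visit BB → queue [CB, IG, JB, TS, WN, WP, ZU]
Visit CB → queue [IG, JB, TS, WN, WP, ZU]
Visit IG → queue [JB, TS, WN, WP, ZU]
Visit JB → queue [TS, WN, WP, ZU]
Visit TS → queue [WN, WP, ZU]
Visit WN → queue [WP, ZU]
Visit WP → queue [ZU]
Visit ZU → queue []

YT -> AD -> EA -> GS -> MD -> UG -> AT -> BB -> CB -> IG -> JB -> TS -> WN -> WP -> ZU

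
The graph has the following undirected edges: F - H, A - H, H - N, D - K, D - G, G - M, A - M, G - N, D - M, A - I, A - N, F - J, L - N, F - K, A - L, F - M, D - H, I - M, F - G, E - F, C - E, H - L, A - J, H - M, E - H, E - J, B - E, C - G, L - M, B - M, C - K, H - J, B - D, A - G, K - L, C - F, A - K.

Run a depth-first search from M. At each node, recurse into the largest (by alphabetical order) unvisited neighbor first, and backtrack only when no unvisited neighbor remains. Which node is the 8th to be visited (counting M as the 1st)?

Visit M
M → L
L → N
N → H
H → J
J → F
F → K
K → D
D → G
G → C
C → E
E → B
G → A
A → I

Visit order: M, L, N, H, J, F, K, D, G, C, E, B, A, I

D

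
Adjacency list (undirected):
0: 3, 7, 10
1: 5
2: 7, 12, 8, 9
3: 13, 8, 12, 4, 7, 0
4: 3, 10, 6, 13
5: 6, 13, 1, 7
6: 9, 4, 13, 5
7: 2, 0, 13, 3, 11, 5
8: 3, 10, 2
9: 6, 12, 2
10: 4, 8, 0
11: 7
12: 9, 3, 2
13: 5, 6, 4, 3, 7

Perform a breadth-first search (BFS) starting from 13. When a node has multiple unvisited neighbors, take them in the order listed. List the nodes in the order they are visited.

13, 5, 6, 4, 3, 7, 1, 9, 10, 8, 12, 0, 2, 11

Visit 13; enqueue 5, 6, 4, 3, 7 → queue [5, 6, 4, 3, 7]
Visit 5; enqueue 1 → queue [6, 4, 3, 7, 1]
Visit 6; enqueue 9 → queue [4, 3, 7, 1, 9]
Visit 4; enqueue 10 → queue [3, 7, 1, 9, 10]
Visit 3; enqueue 8, 12, 0 → queue [7, 1, 9, 10, 8, 12, 0]
Visit 7; enqueue 2, 11 → queue [1, 9, 10, 8, 12, 0, 2, 11]
Visit 1 → queue [9, 10, 8, 12, 0, 2, 11]
Visit 9 → queue [10, 8, 12, 0, 2, 11]
Visit 10 → queue [8, 12, 0, 2, 11]
Visit 8 → queue [12, 0, 2, 11]
Visit 12 → queue [0, 2, 11]
Visit 0 → queue [2, 11]
Visit 2 → queue [11]
Visit 11 → queue []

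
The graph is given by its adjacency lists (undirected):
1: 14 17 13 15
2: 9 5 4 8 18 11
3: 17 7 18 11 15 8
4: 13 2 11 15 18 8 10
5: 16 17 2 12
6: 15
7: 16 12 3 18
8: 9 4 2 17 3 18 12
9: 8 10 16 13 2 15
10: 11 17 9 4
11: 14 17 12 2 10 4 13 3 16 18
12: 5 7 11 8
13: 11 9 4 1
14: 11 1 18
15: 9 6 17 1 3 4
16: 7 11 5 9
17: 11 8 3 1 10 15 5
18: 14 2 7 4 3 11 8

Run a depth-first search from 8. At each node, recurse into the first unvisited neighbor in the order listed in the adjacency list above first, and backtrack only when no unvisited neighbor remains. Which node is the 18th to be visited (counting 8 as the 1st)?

Visit 8
8 → 9
9 → 10
10 → 11
11 → 14
14 → 1
1 → 17
17 → 3
3 → 7
7 → 16
16 → 5
5 → 2
2 → 4
4 → 13
4 → 15
15 → 6
4 → 18
5 → 12

Visit order: 8, 9, 10, 11, 14, 1, 17, 3, 7, 16, 5, 2, 4, 13, 15, 6, 18, 12

12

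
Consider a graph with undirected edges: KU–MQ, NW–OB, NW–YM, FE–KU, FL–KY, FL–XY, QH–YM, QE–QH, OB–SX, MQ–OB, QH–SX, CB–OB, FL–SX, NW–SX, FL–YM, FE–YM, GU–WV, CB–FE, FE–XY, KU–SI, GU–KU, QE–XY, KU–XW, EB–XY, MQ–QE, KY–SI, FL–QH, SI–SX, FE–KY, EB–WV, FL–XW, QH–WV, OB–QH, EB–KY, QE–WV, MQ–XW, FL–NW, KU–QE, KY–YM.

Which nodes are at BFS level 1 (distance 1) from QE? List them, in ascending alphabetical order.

Level 0: QE
Level 1: KU, MQ, QH, WV, XY
Level 2: EB, FE, FL, GU, OB, SI, SX, XW, YM
Level 3: CB, KY, NW

KU, MQ, QH, WV, XY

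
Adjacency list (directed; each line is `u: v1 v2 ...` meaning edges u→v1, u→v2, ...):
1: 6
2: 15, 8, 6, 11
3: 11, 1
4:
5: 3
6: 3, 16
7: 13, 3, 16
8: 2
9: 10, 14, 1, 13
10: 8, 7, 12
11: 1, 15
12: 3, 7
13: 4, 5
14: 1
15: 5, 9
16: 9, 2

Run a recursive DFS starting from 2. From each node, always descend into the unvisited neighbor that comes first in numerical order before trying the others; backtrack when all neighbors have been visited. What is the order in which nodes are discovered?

Visit 2
2 → 6
6 → 3
3 → 1
3 → 11
11 → 15
15 → 5
15 → 9
9 → 10
10 → 7
7 → 13
13 → 4
7 → 16
10 → 8
10 → 12
9 → 14

2, 6, 3, 1, 11, 15, 5, 9, 10, 7, 13, 4, 16, 8, 12, 14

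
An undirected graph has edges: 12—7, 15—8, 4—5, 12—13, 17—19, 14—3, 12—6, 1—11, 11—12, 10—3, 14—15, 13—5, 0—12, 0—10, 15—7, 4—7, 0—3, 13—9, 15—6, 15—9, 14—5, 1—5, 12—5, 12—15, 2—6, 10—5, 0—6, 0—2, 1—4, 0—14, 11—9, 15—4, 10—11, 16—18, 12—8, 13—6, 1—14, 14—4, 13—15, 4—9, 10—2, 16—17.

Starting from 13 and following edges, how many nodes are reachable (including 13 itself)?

BFS from 13 visits: 13, 5, 6, 9, 12, 15, 1, 4, 10, 14, 0, 2, 11, 7, 8, 3
Reachable nodes: 16 of 20 total.

16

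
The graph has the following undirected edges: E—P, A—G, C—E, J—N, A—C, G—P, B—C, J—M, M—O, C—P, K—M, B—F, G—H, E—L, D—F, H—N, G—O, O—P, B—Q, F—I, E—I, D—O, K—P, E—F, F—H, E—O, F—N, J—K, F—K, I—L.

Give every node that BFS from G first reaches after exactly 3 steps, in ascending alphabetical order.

Level 0: G
Level 1: A, H, O, P
Level 2: C, D, E, F, K, M, N
Level 3: B, I, J, L
Level 4: Q

B, I, J, L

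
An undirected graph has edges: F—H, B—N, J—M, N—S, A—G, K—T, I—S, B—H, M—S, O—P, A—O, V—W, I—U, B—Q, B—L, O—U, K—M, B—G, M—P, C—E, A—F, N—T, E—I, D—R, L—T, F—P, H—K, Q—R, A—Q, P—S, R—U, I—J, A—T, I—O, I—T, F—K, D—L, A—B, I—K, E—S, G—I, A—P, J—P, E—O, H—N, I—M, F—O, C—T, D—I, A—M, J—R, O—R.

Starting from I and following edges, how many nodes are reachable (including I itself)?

21

BFS from I visits: I, D, E, G, J, K, M, O, S, T, U, L, R, C, A, B, P, F, H, N, Q
Reachable nodes: 21 of 23 total.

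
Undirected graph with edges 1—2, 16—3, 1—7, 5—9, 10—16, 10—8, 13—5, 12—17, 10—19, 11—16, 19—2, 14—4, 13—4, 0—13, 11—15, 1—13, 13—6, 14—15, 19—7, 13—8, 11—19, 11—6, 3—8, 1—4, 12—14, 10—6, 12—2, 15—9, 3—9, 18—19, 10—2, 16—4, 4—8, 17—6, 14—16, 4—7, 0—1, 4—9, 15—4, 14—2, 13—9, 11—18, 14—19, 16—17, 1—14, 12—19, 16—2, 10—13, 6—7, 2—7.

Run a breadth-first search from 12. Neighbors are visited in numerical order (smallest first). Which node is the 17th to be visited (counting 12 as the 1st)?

Visit 12; enqueue 2, 14, 17, 19 → queue [2, 14, 17, 19]
Visit 2; enqueue 1, 7, 10, 16 → queue [14, 17, 19, 1, 7, 10, 16]
Visit 14; enqueue 4, 15 → queue [17, 19, 1, 7, 10, 16, 4, 15]
Visit 17; enqueue 6 → queue [19, 1, 7, 10, 16, 4, 15, 6]
Visit 19; enqueue 11, 18 → queue [1, 7, 10, 16, 4, 15, 6, 11, 18]
Visit 1; enqueue 0, 13 → queue [7, 10, 16, 4, 15, 6, 11, 18, 0, 13]
Visit 7 → queue [10, 16, 4, 15, 6, 11, 18, 0, 13]
Visit 10; enqueue 8 → queue [16, 4, 15, 6, 11, 18, 0, 13, 8]
Visit 16; enqueue 3 → queue [4, 15, 6, 11, 18, 0, 13, 8, 3]
Visit 4; enqueue 9 → queue [15, 6, 11, 18, 0, 13, 8, 3, 9]
Visit 15 → queue [6, 11, 18, 0, 13, 8, 3, 9]
Visit 6 → queue [11, 18, 0, 13, 8, 3, 9]
Visit 11 → queue [18, 0, 13, 8, 3, 9]
Visit 18 → queue [0, 13, 8, 3, 9]
Visit 0 → queue [13, 8, 3, 9]
Visit 13; enqueue 5 → queue [8, 3, 9, 5]
Visit 8 → queue [3, 9, 5]
Visit 3 → queue [9, 5]
Visit 9 → queue [5]
Visit 5 → queue []

Visit order: 12, 2, 14, 17, 19, 1, 7, 10, 16, 4, 15, 6, 11, 18, 0, 13, 8, 3, 9, 5

8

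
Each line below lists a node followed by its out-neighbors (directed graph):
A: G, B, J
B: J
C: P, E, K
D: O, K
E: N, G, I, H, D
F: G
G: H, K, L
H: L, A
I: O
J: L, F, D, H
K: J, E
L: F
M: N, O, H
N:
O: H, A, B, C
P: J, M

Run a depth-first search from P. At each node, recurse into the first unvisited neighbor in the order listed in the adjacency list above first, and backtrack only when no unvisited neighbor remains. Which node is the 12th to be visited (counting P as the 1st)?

Visit P
P → J
J → L
L → F
F → G
G → H
H → A
A → B
G → K
K → E
E → N
E → I
I → O
O → C
E → D
P → M

Visit order: P, J, L, F, G, H, A, B, K, E, N, I, O, C, D, M

I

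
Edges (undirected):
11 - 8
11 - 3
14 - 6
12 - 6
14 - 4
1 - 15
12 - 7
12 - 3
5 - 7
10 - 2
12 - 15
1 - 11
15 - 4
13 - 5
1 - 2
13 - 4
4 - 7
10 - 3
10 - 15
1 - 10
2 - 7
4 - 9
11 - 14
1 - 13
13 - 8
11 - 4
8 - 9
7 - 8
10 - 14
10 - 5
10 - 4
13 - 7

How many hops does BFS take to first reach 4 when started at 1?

2

Level 0: 1
Level 1: 2, 10, 11, 13, 15
Level 2: 3, 4, 5, 7, 8, 12, 14
Level 3: 6, 9
4 first appears at level 2.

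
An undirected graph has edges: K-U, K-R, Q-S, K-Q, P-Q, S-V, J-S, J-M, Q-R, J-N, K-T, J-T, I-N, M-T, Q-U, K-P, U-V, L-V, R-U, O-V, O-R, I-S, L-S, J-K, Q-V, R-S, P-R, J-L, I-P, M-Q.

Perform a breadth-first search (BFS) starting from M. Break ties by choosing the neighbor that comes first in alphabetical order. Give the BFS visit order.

M, J, Q, T, K, L, N, S, P, R, U, V, I, O

Visit M; enqueue J, Q, T → queue [J, Q, T]
Visit J; enqueue K, L, N, S → queue [Q, T, K, L, N, S]
Visit Q; enqueue P, R, U, V → queue [T, K, L, N, S, P, R, U, V]
Visit T → queue [K, L, N, S, P, R, U, V]
Visit K → queue [L, N, S, P, R, U, V]
Visit L → queue [N, S, P, R, U, V]
Visit N; enqueue I → queue [S, P, R, U, V, I]
Visit S → queue [P, R, U, V, I]
Visit P → queue [R, U, V, I]
Visit R; enqueue O → queue [U, V, I, O]
Visit U → queue [V, I, O]
Visit V → queue [I, O]
Visit I → queue [O]
Visit O → queue []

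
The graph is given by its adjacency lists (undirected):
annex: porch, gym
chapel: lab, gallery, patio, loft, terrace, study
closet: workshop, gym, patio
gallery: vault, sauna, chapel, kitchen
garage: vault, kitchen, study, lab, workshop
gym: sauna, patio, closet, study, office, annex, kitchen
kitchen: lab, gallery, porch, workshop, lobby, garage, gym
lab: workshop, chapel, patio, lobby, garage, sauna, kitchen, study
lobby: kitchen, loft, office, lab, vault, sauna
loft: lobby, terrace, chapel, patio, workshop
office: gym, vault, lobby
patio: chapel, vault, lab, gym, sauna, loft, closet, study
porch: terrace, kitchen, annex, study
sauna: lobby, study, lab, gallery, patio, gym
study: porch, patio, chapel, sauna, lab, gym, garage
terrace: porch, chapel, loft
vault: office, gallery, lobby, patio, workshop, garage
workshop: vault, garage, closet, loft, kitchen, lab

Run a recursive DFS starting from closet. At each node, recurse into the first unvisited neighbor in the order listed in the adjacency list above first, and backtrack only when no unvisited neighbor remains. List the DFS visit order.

closet, workshop, vault, office, gym, sauna, lobby, kitchen, lab, chapel, gallery, patio, loft, terrace, porch, annex, study, garage

Visit closet
closet → workshop
workshop → vault
vault → office
office → gym
gym → sauna
sauna → lobby
lobby → kitchen
kitchen → lab
lab → chapel
chapel → gallery
chapel → patio
patio → loft
loft → terrace
terrace → porch
porch → annex
porch → study
study → garage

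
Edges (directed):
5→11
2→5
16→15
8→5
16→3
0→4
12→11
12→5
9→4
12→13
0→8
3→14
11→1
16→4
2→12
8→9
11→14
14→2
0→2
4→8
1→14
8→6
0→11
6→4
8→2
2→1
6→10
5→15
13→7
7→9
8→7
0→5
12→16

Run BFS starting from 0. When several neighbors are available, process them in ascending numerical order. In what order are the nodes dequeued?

0 → 2 → 4 → 5 → 8 → 11 → 1 → 12 → 15 → 6 → 7 → 9 → 14 → 13 → 16 → 10 → 3

Visit 0; enqueue 2, 4, 5, 8, 11 → queue [2, 4, 5, 8, 11]
Visit 2; enqueue 1, 12 → queue [4, 5, 8, 11, 1, 12]
Visit 4 → queue [5, 8, 11, 1, 12]
Visit 5; enqueue 15 → queue [8, 11, 1, 12, 15]
Visit 8; enqueue 6, 7, 9 → queue [11, 1, 12, 15, 6, 7, 9]
Visit 11; enqueue 14 → queue [1, 12, 15, 6, 7, 9, 14]
Visit 1 → queue [12, 15, 6, 7, 9, 14]
Visit 12; enqueue 13, 16 → queue [15, 6, 7, 9, 14, 13, 16]
Visit 15 → queue [6, 7, 9, 14, 13, 16]
Visit 6; enqueue 10 → queue [7, 9, 14, 13, 16, 10]
Visit 7 → queue [9, 14, 13, 16, 10]
Visit 9 → queue [14, 13, 16, 10]
Visit 14 → queue [13, 16, 10]
Visit 13 → queue [16, 10]
Visit 16; enqueue 3 → queue [10, 3]
Visit 10 → queue [3]
Visit 3 → queue []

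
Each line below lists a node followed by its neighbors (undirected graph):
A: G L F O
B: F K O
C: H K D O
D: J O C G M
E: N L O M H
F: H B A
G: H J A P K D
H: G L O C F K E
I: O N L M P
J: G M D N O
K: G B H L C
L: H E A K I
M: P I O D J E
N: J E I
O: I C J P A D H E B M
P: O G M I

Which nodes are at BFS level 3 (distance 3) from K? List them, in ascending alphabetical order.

M, N

Level 0: K
Level 1: B, C, G, H, L
Level 2: A, D, E, F, I, J, O, P
Level 3: M, N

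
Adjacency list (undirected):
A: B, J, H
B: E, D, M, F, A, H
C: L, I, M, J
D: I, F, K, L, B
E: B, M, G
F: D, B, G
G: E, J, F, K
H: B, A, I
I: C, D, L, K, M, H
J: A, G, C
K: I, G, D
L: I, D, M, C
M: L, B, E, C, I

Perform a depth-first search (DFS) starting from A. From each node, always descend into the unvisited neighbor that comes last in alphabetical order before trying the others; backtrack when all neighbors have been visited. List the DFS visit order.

Visit A
A → J
J → G
G → K
K → I
I → M
M → L
L → D
D → F
F → B
B → H
B → E
L → C

A -> J -> G -> K -> I -> M -> L -> D -> F -> B -> H -> E -> C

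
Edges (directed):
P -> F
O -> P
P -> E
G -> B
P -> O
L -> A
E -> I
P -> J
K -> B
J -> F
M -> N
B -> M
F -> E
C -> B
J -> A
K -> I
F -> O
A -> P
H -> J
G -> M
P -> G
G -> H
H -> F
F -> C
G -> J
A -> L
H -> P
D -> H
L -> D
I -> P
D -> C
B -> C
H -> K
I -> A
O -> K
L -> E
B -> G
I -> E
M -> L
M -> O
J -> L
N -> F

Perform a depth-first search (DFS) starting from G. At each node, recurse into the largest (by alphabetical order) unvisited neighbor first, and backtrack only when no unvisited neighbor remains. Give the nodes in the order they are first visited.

G, M, O, P, J, L, E, I, A, D, H, K, B, C, F, N

Visit G
G → M
M → O
O → P
P → J
J → L
L → E
E → I
I → A
L → D
D → H
H → K
K → B
B → C
H → F
M → N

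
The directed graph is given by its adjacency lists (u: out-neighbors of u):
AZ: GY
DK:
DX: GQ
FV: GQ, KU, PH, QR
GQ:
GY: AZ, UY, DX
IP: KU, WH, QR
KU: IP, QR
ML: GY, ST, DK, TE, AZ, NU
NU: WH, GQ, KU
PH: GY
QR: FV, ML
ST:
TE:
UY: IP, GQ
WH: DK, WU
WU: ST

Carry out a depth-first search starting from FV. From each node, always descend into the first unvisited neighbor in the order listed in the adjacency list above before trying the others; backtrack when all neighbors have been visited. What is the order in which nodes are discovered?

Visit FV
FV → GQ
FV → KU
KU → IP
IP → WH
WH → DK
WH → WU
WU → ST
IP → QR
QR → ML
ML → GY
GY → AZ
GY → UY
GY → DX
ML → TE
ML → NU
FV → PH

FV -> GQ -> KU -> IP -> WH -> DK -> WU -> ST -> QR -> ML -> GY -> AZ -> UY -> DX -> TE -> NU -> PH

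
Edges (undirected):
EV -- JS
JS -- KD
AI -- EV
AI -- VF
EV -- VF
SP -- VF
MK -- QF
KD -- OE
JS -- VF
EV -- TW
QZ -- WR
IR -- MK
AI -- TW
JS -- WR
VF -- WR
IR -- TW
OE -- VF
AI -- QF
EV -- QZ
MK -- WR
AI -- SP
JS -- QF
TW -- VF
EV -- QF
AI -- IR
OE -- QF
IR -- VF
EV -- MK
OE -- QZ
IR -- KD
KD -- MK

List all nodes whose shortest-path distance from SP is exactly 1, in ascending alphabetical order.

AI, VF

Level 0: SP
Level 1: AI, VF
Level 2: EV, IR, JS, OE, QF, TW, WR
Level 3: KD, MK, QZ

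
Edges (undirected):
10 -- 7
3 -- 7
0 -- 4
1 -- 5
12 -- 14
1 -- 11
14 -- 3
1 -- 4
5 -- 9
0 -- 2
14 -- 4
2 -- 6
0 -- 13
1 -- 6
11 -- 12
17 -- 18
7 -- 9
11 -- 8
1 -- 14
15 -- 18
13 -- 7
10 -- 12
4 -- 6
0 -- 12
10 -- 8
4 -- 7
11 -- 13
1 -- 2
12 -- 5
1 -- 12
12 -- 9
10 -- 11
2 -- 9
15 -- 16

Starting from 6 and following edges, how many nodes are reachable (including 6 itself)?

BFS from 6 visits: 6, 1, 2, 4, 5, 11, 12, 14, 0, 9, 7, 8, 10, 13, 3
Reachable nodes: 15 of 19 total.

15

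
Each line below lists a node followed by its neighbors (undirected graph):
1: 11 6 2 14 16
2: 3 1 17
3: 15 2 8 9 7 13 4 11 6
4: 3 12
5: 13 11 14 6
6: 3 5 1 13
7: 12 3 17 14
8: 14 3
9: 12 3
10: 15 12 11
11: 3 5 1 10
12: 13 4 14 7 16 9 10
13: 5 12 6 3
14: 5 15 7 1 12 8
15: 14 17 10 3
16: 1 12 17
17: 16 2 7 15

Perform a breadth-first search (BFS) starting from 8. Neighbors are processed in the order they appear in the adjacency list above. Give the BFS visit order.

8 14 3 5 15 7 1 12 2 9 13 4 11 6 17 10 16

Visit 8; enqueue 14, 3 → queue [14, 3]
Visit 14; enqueue 5, 15, 7, 1, 12 → queue [3, 5, 15, 7, 1, 12]
Visit 3; enqueue 2, 9, 13, 4, 11, 6 → queue [5, 15, 7, 1, 12, 2, 9, 13, 4, 11, 6]
Visit 5 → queue [15, 7, 1, 12, 2, 9, 13, 4, 11, 6]
Visit 15; enqueue 17, 10 → queue [7, 1, 12, 2, 9, 13, 4, 11, 6, 17, 10]
Visit 7 → queue [1, 12, 2, 9, 13, 4, 11, 6, 17, 10]
Visit 1; enqueue 16 → queue [12, 2, 9, 13, 4, 11, 6, 17, 10, 16]
Visit 12 → queue [2, 9, 13, 4, 11, 6, 17, 10, 16]
Visit 2 → queue [9, 13, 4, 11, 6, 17, 10, 16]
Visit 9 → queue [13, 4, 11, 6, 17, 10, 16]
Visit 13 → queue [4, 11, 6, 17, 10, 16]
Visit 4 → queue [11, 6, 17, 10, 16]
Visit 11 → queue [6, 17, 10, 16]
Visit 6 → queue [17, 10, 16]
Visit 17 → queue [10, 16]
Visit 10 → queue [16]
Visit 16 → queue []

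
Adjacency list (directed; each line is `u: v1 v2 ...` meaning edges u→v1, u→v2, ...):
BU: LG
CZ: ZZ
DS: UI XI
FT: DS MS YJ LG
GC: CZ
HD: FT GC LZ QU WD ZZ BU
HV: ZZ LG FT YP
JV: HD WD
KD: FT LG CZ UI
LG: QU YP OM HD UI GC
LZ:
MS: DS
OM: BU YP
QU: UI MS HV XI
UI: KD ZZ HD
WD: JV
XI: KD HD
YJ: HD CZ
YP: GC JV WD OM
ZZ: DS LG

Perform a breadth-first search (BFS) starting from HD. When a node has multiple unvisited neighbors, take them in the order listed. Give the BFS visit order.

Visit HD; enqueue FT, GC, LZ, QU, WD, ZZ, BU → queue [FT, GC, LZ, QU, WD, ZZ, BU]
Visit FT; enqueue DS, MS, YJ, LG → queue [GC, LZ, QU, WD, ZZ, BU, DS, MS, YJ, LG]
Visit GC; enqueue CZ → queue [LZ, QU, WD, ZZ, BU, DS, MS, YJ, LG, CZ]
Visit LZ → queue [QU, WD, ZZ, BU, DS, MS, YJ, LG, CZ]
Visit QU; enqueue UI, HV, XI → queue [WD, ZZ, BU, DS, MS, YJ, LG, CZ, UI, HV, XI]
Visit WD; enqueue JV → queue [ZZ, BU, DS, MS, YJ, LG, CZ, UI, HV, XI, JV]
Visit ZZ → queue [BU, DS, MS, YJ, LG, CZ, UI, HV, XI, JV]
Visit BU → queue [DS, MS, YJ, LG, CZ, UI, HV, XI, JV]
Visit DS → queue [MS, YJ, LG, CZ, UI, HV, XI, JV]
Visit MS → queue [YJ, LG, CZ, UI, HV, XI, JV]
Visit YJ → queue [LG, CZ, UI, HV, XI, JV]
Visit LG; enqueue YP, OM → queue [CZ, UI, HV, XI, JV, YP, OM]
Visit CZ → queue [UI, HV, XI, JV, YP, OM]
Visit UI; enqueue KD → queue [HV, XI, JV, YP, OM, KD]
Visit HV → queue [XI, JV, YP, OM, KD]
Visit XI → queue [JV, YP, OM, KD]
Visit JV → queue [YP, OM, KD]
Visit YP → queue [OM, KD]
Visit OM → queue [KD]
Visit KD → queue []

HD FT GC LZ QU WD ZZ BU DS MS YJ LG CZ UI HV XI JV YP OM KD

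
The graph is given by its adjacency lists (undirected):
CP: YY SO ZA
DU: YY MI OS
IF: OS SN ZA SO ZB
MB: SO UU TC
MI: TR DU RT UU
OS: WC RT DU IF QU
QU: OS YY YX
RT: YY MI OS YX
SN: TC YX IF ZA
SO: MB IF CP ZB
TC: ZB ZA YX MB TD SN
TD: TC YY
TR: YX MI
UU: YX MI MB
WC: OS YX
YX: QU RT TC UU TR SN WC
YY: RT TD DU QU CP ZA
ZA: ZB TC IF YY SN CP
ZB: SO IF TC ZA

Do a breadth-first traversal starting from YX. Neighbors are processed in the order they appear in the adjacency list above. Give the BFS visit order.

YX QU RT TC UU TR SN WC OS YY MI ZB ZA MB TD IF DU CP SO

Visit YX; enqueue QU, RT, TC, UU, TR, SN, WC → queue [QU, RT, TC, UU, TR, SN, WC]
Visit QU; enqueue OS, YY → queue [RT, TC, UU, TR, SN, WC, OS, YY]
Visit RT; enqueue MI → queue [TC, UU, TR, SN, WC, OS, YY, MI]
Visit TC; enqueue ZB, ZA, MB, TD → queue [UU, TR, SN, WC, OS, YY, MI, ZB, ZA, MB, TD]
Visit UU → queue [TR, SN, WC, OS, YY, MI, ZB, ZA, MB, TD]
Visit TR → queue [SN, WC, OS, YY, MI, ZB, ZA, MB, TD]
Visit SN; enqueue IF → queue [WC, OS, YY, MI, ZB, ZA, MB, TD, IF]
Visit WC → queue [OS, YY, MI, ZB, ZA, MB, TD, IF]
Visit OS; enqueue DU → queue [YY, MI, ZB, ZA, MB, TD, IF, DU]
Visit YY; enqueue CP → queue [MI, ZB, ZA, MB, TD, IF, DU, CP]
Visit MI → queue [ZB, ZA, MB, TD, IF, DU, CP]
Visit ZB; enqueue SO → queue [ZA, MB, TD, IF, DU, CP, SO]
Visit ZA → queue [MB, TD, IF, DU, CP, SO]
Visit MB → queue [TD, IF, DU, CP, SO]
Visit TD → queue [IF, DU, CP, SO]
Visit IF → queue [DU, CP, SO]
Visit DU → queue [CP, SO]
Visit CP → queue [SO]
Visit SO → queue []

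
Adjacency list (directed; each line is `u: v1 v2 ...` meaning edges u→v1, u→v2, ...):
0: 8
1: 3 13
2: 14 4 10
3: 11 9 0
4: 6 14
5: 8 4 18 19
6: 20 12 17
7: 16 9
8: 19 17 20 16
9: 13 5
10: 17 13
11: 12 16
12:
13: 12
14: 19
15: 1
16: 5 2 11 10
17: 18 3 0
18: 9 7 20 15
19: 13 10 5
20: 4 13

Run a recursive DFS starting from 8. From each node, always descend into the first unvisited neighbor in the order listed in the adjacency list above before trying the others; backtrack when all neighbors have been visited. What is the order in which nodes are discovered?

Visit 8
8 → 19
19 → 13
13 → 12
19 → 10
10 → 17
17 → 18
18 → 9
9 → 5
5 → 4
4 → 6
6 → 20
4 → 14
18 → 7
7 → 16
16 → 2
16 → 11
18 → 15
15 → 1
1 → 3
3 → 0

8 -> 19 -> 13 -> 12 -> 10 -> 17 -> 18 -> 9 -> 5 -> 4 -> 6 -> 20 -> 14 -> 7 -> 16 -> 2 -> 11 -> 15 -> 1 -> 3 -> 0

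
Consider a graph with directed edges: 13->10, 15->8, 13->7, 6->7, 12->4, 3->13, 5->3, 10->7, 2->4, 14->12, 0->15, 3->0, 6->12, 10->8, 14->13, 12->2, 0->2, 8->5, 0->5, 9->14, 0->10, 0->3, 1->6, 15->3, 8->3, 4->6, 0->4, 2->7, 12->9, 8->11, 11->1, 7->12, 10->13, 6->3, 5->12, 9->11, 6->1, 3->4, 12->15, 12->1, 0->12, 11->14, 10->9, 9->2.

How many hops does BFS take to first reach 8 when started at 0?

2

Level 0: 0
Level 1: 2, 3, 4, 5, 10, 12, 15
Level 2: 1, 6, 7, 8, 9, 13
Level 3: 11, 14
8 first appears at level 2.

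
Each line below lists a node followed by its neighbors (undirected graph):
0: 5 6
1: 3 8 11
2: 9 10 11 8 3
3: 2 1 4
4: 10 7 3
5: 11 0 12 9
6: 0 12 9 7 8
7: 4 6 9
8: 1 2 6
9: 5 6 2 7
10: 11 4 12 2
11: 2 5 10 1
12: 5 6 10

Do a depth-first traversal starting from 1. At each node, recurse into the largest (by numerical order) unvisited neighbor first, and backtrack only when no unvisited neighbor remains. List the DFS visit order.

1 11 10 12 6 9 7 4 3 2 8 5 0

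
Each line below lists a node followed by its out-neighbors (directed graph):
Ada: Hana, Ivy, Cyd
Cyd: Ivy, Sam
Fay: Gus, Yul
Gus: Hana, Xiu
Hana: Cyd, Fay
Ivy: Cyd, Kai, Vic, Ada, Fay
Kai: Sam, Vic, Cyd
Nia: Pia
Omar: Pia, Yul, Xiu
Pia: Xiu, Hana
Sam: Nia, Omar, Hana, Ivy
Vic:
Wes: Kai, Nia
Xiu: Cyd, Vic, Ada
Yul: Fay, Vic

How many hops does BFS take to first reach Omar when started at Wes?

3

Level 0: Wes
Level 1: Kai, Nia
Level 2: Cyd, Pia, Sam, Vic
Level 3: Hana, Ivy, Omar, Xiu
Level 4: Ada, Fay, Yul
Level 5: Gus
Omar first appears at level 3.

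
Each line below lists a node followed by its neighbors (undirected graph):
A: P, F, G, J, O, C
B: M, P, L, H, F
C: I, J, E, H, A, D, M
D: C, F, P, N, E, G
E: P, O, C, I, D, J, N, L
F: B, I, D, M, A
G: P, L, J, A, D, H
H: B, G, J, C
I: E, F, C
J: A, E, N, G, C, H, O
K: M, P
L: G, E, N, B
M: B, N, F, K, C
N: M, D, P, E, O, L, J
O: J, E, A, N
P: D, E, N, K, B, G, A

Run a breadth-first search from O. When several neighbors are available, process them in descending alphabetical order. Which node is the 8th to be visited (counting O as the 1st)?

L

Visit O; enqueue N, J, E, A → queue [N, J, E, A]
Visit N; enqueue P, M, L, D → queue [J, E, A, P, M, L, D]
Visit J; enqueue H, G, C → queue [E, A, P, M, L, D, H, G, C]
Visit E; enqueue I → queue [A, P, M, L, D, H, G, C, I]
Visit A; enqueue F → queue [P, M, L, D, H, G, C, I, F]
Visit P; enqueue K, B → queue [M, L, D, H, G, C, I, F, K, B]
Visit M → queue [L, D, H, G, C, I, F, K, B]
Visit L → queue [D, H, G, C, I, F, K, B]
Visit D → queue [H, G, C, I, F, K, B]
Visit H → queue [G, C, I, F, K, B]
Visit G → queue [C, I, F, K, B]
Visit C → queue [I, F, K, B]
Visit I → queue [F, K, B]
Visit F → queue [K, B]
Visit K → queue [B]
Visit B → queue []

Visit order: O, N, J, E, A, P, M, L, D, H, G, C, I, F, K, B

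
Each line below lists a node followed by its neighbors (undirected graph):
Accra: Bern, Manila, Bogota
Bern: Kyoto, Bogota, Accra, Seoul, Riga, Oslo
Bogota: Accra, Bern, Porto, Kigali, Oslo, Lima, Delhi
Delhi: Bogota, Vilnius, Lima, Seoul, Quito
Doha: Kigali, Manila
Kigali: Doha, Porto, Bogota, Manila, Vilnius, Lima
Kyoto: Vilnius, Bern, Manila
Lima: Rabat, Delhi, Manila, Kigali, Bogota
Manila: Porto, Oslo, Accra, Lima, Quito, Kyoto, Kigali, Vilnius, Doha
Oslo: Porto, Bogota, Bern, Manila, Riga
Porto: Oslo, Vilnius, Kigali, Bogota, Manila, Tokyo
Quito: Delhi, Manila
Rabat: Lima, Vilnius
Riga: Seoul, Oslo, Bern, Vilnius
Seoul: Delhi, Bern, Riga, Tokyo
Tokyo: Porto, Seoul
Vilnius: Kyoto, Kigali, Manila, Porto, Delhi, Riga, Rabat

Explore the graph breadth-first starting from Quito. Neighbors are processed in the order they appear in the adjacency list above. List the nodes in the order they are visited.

Visit Quito; enqueue Delhi, Manila → queue [Delhi, Manila]
Visit Delhi; enqueue Bogota, Vilnius, Lima, Seoul → queue [Manila, Bogota, Vilnius, Lima, Seoul]
Visit Manila; enqueue Porto, Oslo, Accra, Kyoto, Kigali, Doha → queue [Bogota, Vilnius, Lima, Seoul, Porto, Oslo, Accra, Kyoto, Kigali, Doha]
Visit Bogota; enqueue Bern → queue [Vilnius, Lima, Seoul, Porto, Oslo, Accra, Kyoto, Kigali, Doha, Bern]
Visit Vilnius; enqueue Riga, Rabat → queue [Lima, Seoul, Porto, Oslo, Accra, Kyoto, Kigali, Doha, Bern, Riga, Rabat]
Visit Lima → queue [Seoul, Porto, Oslo, Accra, Kyoto, Kigali, Doha, Bern, Riga, Rabat]
Visit Seoul; enqueue Tokyo → queue [Porto, Oslo, Accra, Kyoto, Kigali, Doha, Bern, Riga, Rabat, Tokyo]
Visit Porto → queue [Oslo, Accra, Kyoto, Kigali, Doha, Bern, Riga, Rabat, Tokyo]
Visit Oslo → queue [Accra, Kyoto, Kigali, Doha, Bern, Riga, Rabat, Tokyo]
Visit Accra → queue [Kyoto, Kigali, Doha, Bern, Riga, Rabat, Tokyo]
Visit Kyoto → queue [Kigali, Doha, Bern, Riga, Rabat, Tokyo]
Visit Kigali → queue [Doha, Bern, Riga, Rabat, Tokyo]
Visit Doha → queue [Bern, Riga, Rabat, Tokyo]
Visit Bern → queue [Riga, Rabat, Tokyo]
Visit Riga → queue [Rabat, Tokyo]
Visit Rabat → queue [Tokyo]
Visit Tokyo → queue []

Quito → Delhi → Manila → Bogota → Vilnius → Lima → Seoul → Porto → Oslo → Accra → Kyoto → Kigali → Doha → Bern → Riga → Rabat → Tokyo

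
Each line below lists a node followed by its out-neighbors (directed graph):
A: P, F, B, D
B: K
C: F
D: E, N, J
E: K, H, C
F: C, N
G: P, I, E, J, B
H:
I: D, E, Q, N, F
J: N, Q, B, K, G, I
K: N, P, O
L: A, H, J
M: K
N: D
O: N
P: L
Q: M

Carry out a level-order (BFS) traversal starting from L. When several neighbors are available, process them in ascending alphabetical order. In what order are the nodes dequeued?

L, A, H, J, B, D, F, P, G, I, K, N, Q, E, C, O, M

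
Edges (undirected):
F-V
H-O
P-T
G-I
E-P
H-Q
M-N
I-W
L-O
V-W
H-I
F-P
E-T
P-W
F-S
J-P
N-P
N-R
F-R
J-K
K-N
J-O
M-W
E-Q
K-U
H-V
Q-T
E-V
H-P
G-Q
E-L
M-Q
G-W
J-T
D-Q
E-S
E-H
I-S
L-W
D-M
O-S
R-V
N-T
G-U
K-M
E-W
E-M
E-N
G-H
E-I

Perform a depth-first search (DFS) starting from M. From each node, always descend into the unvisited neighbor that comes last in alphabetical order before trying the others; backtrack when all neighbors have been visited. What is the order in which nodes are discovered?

Visit M
M → W
W → V
V → R
R → N
N → T
T → Q
Q → H
H → P
P → J
J → O
O → S
S → I
I → G
G → U
U → K
I → E
E → L
S → F
Q → D

M, W, V, R, N, T, Q, H, P, J, O, S, I, G, U, K, E, L, F, D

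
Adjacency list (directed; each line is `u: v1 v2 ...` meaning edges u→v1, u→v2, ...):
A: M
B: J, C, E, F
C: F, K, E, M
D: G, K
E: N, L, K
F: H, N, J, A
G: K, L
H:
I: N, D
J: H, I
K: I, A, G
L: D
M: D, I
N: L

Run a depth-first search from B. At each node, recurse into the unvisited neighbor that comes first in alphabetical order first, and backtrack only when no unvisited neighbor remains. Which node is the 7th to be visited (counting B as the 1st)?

Visit B
B → C
C → E
E → K
K → A
A → M
M → D
D → G
G → L
M → I
I → N
C → F
F → H
F → J

Visit order: B, C, E, K, A, M, D, G, L, I, N, F, H, J

D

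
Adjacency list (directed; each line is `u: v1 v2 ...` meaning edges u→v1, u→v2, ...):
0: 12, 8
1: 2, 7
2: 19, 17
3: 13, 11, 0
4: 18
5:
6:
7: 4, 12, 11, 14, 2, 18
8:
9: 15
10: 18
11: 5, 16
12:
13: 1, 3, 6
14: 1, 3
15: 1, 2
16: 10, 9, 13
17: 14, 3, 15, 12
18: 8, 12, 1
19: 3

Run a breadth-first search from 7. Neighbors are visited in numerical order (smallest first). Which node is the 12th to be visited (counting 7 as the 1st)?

Visit 7; enqueue 2, 4, 11, 12, 14, 18 → queue [2, 4, 11, 12, 14, 18]
Visit 2; enqueue 17, 19 → queue [4, 11, 12, 14, 18, 17, 19]
Visit 4 → queue [11, 12, 14, 18, 17, 19]
Visit 11; enqueue 5, 16 → queue [12, 14, 18, 17, 19, 5, 16]
Visit 12 → queue [14, 18, 17, 19, 5, 16]
Visit 14; enqueue 1, 3 → queue [18, 17, 19, 5, 16, 1, 3]
Visit 18; enqueue 8 → queue [17, 19, 5, 16, 1, 3, 8]
Visit 17; enqueue 15 → queue [19, 5, 16, 1, 3, 8, 15]
Visit 19 → queue [5, 16, 1, 3, 8, 15]
Visit 5 → queue [16, 1, 3, 8, 15]
Visit 16; enqueue 9, 10, 13 → queue [1, 3, 8, 15, 9, 10, 13]
Visit 1 → queue [3, 8, 15, 9, 10, 13]
Visit 3; enqueue 0 → queue [8, 15, 9, 10, 13, 0]
Visit 8 → queue [15, 9, 10, 13, 0]
Visit 15 → queue [9, 10, 13, 0]
Visit 9 → queue [10, 13, 0]
Visit 10 → queue [13, 0]
Visit 13; enqueue 6 → queue [0, 6]
Visit 0 → queue [6]
Visit 6 → queue []

Visit order: 7, 2, 4, 11, 12, 14, 18, 17, 19, 5, 16, 1, 3, 8, 15, 9, 10, 13, 0, 6

1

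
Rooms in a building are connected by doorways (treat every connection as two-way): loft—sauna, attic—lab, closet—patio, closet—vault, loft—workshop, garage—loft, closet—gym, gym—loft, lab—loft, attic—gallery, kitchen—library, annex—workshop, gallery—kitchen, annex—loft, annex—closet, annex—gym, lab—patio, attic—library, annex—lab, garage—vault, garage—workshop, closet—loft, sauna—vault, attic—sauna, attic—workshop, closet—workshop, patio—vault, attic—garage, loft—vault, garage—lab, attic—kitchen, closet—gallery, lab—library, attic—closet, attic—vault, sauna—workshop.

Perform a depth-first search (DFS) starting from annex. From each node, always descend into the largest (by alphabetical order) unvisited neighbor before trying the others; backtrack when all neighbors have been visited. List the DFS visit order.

annex, workshop, sauna, vault, patio, lab, loft, gym, closet, gallery, kitchen, library, attic, garage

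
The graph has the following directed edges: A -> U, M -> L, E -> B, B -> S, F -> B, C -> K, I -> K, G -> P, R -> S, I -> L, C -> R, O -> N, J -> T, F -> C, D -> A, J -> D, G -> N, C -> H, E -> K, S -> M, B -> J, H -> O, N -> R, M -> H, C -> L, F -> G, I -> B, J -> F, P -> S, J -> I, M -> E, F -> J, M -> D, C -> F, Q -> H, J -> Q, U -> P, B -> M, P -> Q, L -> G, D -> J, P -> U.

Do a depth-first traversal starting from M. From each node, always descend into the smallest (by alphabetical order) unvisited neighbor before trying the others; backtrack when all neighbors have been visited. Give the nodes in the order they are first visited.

M, D, A, U, P, Q, H, O, N, R, S, J, F, B, C, K, L, G, I, T, E

Visit M
M → D
D → A
A → U
U → P
P → Q
Q → H
H → O
O → N
N → R
R → S
D → J
J → F
F → B
F → C
C → K
C → L
L → G
J → I
J → T
M → E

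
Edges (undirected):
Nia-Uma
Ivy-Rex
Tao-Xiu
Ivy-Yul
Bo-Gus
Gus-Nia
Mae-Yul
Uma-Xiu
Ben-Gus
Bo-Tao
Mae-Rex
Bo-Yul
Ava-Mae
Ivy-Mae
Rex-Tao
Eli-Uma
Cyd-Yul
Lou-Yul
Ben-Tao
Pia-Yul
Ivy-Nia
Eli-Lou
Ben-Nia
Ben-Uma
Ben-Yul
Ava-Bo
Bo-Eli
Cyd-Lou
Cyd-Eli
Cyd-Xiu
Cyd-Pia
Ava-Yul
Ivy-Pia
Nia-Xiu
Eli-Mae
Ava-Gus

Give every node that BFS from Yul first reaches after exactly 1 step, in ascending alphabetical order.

Ava, Ben, Bo, Cyd, Ivy, Lou, Mae, Pia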